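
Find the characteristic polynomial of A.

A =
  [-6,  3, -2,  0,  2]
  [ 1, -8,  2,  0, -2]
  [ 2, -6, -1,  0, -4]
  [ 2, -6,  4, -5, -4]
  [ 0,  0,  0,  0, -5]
x^5 + 25*x^4 + 250*x^3 + 1250*x^2 + 3125*x + 3125

Expanding det(x·I − A) (e.g. by cofactor expansion or by noting that A is similar to its Jordan form J, which has the same characteristic polynomial as A) gives
  χ_A(x) = x^5 + 25*x^4 + 250*x^3 + 1250*x^2 + 3125*x + 3125
which factors as (x + 5)^5. The eigenvalues (with algebraic multiplicities) are λ = -5 with multiplicity 5.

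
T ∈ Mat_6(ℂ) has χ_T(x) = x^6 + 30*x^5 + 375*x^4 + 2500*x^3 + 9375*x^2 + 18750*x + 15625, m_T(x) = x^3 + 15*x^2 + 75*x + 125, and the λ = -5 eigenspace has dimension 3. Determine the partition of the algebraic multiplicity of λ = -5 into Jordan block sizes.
Block sizes for λ = -5: [3, 2, 1]

Step 1 — from the characteristic polynomial, algebraic multiplicity of λ = -5 is 6. From dim ker(T − (-5)·I) = 3, there are exactly 3 Jordan blocks for λ = -5.
Step 2 — from the minimal polynomial, the factor (x + 5)^3 tells us the largest block for λ = -5 has size 3.
Step 3 — with total size 6, 3 blocks, and largest block 3, the block sizes (in nonincreasing order) are [3, 2, 1].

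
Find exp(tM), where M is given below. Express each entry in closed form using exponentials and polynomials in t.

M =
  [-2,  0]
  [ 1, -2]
e^{tM} =
  [exp(-2*t), 0]
  [t*exp(-2*t), exp(-2*t)]

Strategy: write M = P · J · P⁻¹ where J is a Jordan canonical form, so e^{tM} = P · e^{tJ} · P⁻¹, and e^{tJ} can be computed block-by-block.

M has Jordan form
J =
  [-2,  1]
  [ 0, -2]
(up to reordering of blocks).

Per-block formulas:
  For a 2×2 Jordan block J_2(-2): exp(t · J_2(-2)) = e^(-2t)·(I + t·N), where N is the 2×2 nilpotent shift.

After assembling e^{tJ} and conjugating by P, we get:

e^{tM} =
  [exp(-2*t), 0]
  [t*exp(-2*t), exp(-2*t)]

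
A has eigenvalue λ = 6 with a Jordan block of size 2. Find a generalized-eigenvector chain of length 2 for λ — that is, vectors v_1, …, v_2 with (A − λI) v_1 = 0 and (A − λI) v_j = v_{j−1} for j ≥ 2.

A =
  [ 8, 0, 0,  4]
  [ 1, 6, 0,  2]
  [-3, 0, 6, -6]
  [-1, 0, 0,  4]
A Jordan chain for λ = 6 of length 2:
v_1 = (2, 1, -3, -1)ᵀ
v_2 = (1, 0, 0, 0)ᵀ

Let N = A − (6)·I. We want v_2 with N^2 v_2 = 0 but N^1 v_2 ≠ 0; then v_{j-1} := N · v_j for j = 2, …, 2.

Pick v_2 = (1, 0, 0, 0)ᵀ.
Then v_1 = N · v_2 = (2, 1, -3, -1)ᵀ.

Sanity check: (A − (6)·I) v_1 = (0, 0, 0, 0)ᵀ = 0. ✓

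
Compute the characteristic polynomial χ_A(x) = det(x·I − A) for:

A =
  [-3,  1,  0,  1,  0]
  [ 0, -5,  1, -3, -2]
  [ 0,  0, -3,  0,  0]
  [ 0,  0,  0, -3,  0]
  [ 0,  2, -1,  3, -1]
x^5 + 15*x^4 + 90*x^3 + 270*x^2 + 405*x + 243

Expanding det(x·I − A) (e.g. by cofactor expansion or by noting that A is similar to its Jordan form J, which has the same characteristic polynomial as A) gives
  χ_A(x) = x^5 + 15*x^4 + 90*x^3 + 270*x^2 + 405*x + 243
which factors as (x + 3)^5. The eigenvalues (with algebraic multiplicities) are λ = -3 with multiplicity 5.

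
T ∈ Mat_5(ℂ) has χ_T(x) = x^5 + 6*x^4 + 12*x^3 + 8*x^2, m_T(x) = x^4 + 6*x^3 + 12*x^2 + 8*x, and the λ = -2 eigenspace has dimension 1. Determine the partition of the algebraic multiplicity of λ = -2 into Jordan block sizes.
Block sizes for λ = -2: [3]

Step 1 — from the characteristic polynomial, algebraic multiplicity of λ = -2 is 3. From dim ker(T − (-2)·I) = 1, there are exactly 1 Jordan blocks for λ = -2.
Step 2 — from the minimal polynomial, the factor (x + 2)^3 tells us the largest block for λ = -2 has size 3.
Step 3 — with total size 3, 1 blocks, and largest block 3, the block sizes (in nonincreasing order) are [3].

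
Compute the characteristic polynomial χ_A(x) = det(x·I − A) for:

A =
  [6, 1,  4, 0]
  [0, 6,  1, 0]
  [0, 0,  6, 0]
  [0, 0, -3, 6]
x^4 - 24*x^3 + 216*x^2 - 864*x + 1296

Expanding det(x·I − A) (e.g. by cofactor expansion or by noting that A is similar to its Jordan form J, which has the same characteristic polynomial as A) gives
  χ_A(x) = x^4 - 24*x^3 + 216*x^2 - 864*x + 1296
which factors as (x - 6)^4. The eigenvalues (with algebraic multiplicities) are λ = 6 with multiplicity 4.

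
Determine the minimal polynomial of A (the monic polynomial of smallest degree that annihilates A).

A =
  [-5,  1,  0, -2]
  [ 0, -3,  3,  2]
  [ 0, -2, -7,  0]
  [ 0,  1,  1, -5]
x^3 + 15*x^2 + 75*x + 125

The characteristic polynomial is χ_A(x) = (x + 5)^4, so the eigenvalues are known. The minimal polynomial is
  m_A(x) = Π_λ (x − λ)^{k_λ}
where k_λ is the size of the *largest* Jordan block for λ (equivalently, the smallest k with (A − λI)^k v = 0 for every generalised eigenvector v of λ).

  λ = -5: largest Jordan block has size 3, contributing (x + 5)^3

So m_A(x) = (x + 5)^3 = x^3 + 15*x^2 + 75*x + 125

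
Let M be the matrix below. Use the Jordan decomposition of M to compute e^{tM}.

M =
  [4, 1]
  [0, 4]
e^{tM} =
  [exp(4*t), t*exp(4*t)]
  [0, exp(4*t)]

Strategy: write M = P · J · P⁻¹ where J is a Jordan canonical form, so e^{tM} = P · e^{tJ} · P⁻¹, and e^{tJ} can be computed block-by-block.

M has Jordan form
J =
  [4, 1]
  [0, 4]
(up to reordering of blocks).

Per-block formulas:
  For a 2×2 Jordan block J_2(4): exp(t · J_2(4)) = e^(4t)·(I + t·N), where N is the 2×2 nilpotent shift.

After assembling e^{tJ} and conjugating by P, we get:

e^{tM} =
  [exp(4*t), t*exp(4*t)]
  [0, exp(4*t)]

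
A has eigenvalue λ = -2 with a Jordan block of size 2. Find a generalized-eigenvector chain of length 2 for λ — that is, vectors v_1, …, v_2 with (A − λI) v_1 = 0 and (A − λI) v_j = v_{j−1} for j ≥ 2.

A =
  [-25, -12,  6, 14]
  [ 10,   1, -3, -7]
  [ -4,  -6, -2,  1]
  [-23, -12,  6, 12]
A Jordan chain for λ = -2 of length 2:
v_1 = (-4, 2, -2, -4)ᵀ
v_2 = (2, -1, 5, 0)ᵀ

Let N = A − (-2)·I. We want v_2 with N^2 v_2 = 0 but N^1 v_2 ≠ 0; then v_{j-1} := N · v_j for j = 2, …, 2.

Pick v_2 = (2, -1, 5, 0)ᵀ.
Then v_1 = N · v_2 = (-4, 2, -2, -4)ᵀ.

Sanity check: (A − (-2)·I) v_1 = (0, 0, 0, 0)ᵀ = 0. ✓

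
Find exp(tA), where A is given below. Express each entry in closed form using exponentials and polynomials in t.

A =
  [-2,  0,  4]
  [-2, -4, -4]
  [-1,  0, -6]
e^{tA} =
  [2*t*exp(-4*t) + exp(-4*t), 0, 4*t*exp(-4*t)]
  [-2*t*exp(-4*t), exp(-4*t), -4*t*exp(-4*t)]
  [-t*exp(-4*t), 0, -2*t*exp(-4*t) + exp(-4*t)]

Strategy: write A = P · J · P⁻¹ where J is a Jordan canonical form, so e^{tA} = P · e^{tJ} · P⁻¹, and e^{tJ} can be computed block-by-block.

A has Jordan form
J =
  [-4,  1,  0]
  [ 0, -4,  0]
  [ 0,  0, -4]
(up to reordering of blocks).

Per-block formulas:
  For a 2×2 Jordan block J_2(-4): exp(t · J_2(-4)) = e^(-4t)·(I + t·N), where N is the 2×2 nilpotent shift.
  For a 1×1 block at λ = -4: exp(t · [-4]) = [e^(-4t)].

After assembling e^{tJ} and conjugating by P, we get:

e^{tA} =
  [2*t*exp(-4*t) + exp(-4*t), 0, 4*t*exp(-4*t)]
  [-2*t*exp(-4*t), exp(-4*t), -4*t*exp(-4*t)]
  [-t*exp(-4*t), 0, -2*t*exp(-4*t) + exp(-4*t)]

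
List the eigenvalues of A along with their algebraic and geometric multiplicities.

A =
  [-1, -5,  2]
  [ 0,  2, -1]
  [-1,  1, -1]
λ = 0: alg = 3, geom = 1

Step 1 — factor the characteristic polynomial to read off the algebraic multiplicities:
  χ_A(x) = x^3

Step 2 — compute geometric multiplicities via the rank-nullity identity g(λ) = n − rank(A − λI):
  rank(A − (0)·I) = 2, so dim ker(A − (0)·I) = n − 2 = 1

Summary:
  λ = 0: algebraic multiplicity = 3, geometric multiplicity = 1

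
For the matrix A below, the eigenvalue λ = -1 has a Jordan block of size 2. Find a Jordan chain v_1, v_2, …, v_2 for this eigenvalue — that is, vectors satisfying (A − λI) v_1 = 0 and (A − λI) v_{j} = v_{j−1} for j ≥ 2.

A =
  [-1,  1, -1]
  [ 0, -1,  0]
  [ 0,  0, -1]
A Jordan chain for λ = -1 of length 2:
v_1 = (1, 0, 0)ᵀ
v_2 = (0, 1, 0)ᵀ

Let N = A − (-1)·I. We want v_2 with N^2 v_2 = 0 but N^1 v_2 ≠ 0; then v_{j-1} := N · v_j for j = 2, …, 2.

Pick v_2 = (0, 1, 0)ᵀ.
Then v_1 = N · v_2 = (1, 0, 0)ᵀ.

Sanity check: (A − (-1)·I) v_1 = (0, 0, 0)ᵀ = 0. ✓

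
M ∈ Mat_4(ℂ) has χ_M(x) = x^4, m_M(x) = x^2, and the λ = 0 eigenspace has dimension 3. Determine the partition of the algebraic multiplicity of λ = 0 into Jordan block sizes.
Block sizes for λ = 0: [2, 1, 1]

Step 1 — from the characteristic polynomial, algebraic multiplicity of λ = 0 is 4. From dim ker(M − (0)·I) = 3, there are exactly 3 Jordan blocks for λ = 0.
Step 2 — from the minimal polynomial, the factor (x − 0)^2 tells us the largest block for λ = 0 has size 2.
Step 3 — with total size 4, 3 blocks, and largest block 2, the block sizes (in nonincreasing order) are [2, 1, 1].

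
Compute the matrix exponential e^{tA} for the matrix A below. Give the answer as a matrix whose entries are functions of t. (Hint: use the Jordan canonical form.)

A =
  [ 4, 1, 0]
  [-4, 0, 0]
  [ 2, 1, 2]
e^{tA} =
  [2*t*exp(2*t) + exp(2*t), t*exp(2*t), 0]
  [-4*t*exp(2*t), -2*t*exp(2*t) + exp(2*t), 0]
  [2*t*exp(2*t), t*exp(2*t), exp(2*t)]

Strategy: write A = P · J · P⁻¹ where J is a Jordan canonical form, so e^{tA} = P · e^{tJ} · P⁻¹, and e^{tJ} can be computed block-by-block.

A has Jordan form
J =
  [2, 1, 0]
  [0, 2, 0]
  [0, 0, 2]
(up to reordering of blocks).

Per-block formulas:
  For a 1×1 block at λ = 2: exp(t · [2]) = [e^(2t)].
  For a 2×2 Jordan block J_2(2): exp(t · J_2(2)) = e^(2t)·(I + t·N), where N is the 2×2 nilpotent shift.

After assembling e^{tJ} and conjugating by P, we get:

e^{tA} =
  [2*t*exp(2*t) + exp(2*t), t*exp(2*t), 0]
  [-4*t*exp(2*t), -2*t*exp(2*t) + exp(2*t), 0]
  [2*t*exp(2*t), t*exp(2*t), exp(2*t)]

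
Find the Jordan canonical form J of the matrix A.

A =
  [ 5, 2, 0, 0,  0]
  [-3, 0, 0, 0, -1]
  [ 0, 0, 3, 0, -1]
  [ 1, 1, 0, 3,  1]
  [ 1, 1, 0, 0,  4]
J_3(3) ⊕ J_1(3) ⊕ J_1(3)

The characteristic polynomial is
  det(x·I − A) = x^5 - 15*x^4 + 90*x^3 - 270*x^2 + 405*x - 243 = (x - 3)^5

Eigenvalues and multiplicities (the geometric multiplicity of λ is n − rank(A − λI), which equals the number of Jordan blocks for λ):
  λ = 3: algebraic multiplicity = 5, geometric multiplicity = 3

Determining the block sizes for each eigenvalue:
  λ = 3: with am = 5 and gm = 3, the partition is not yet determined (e.g. several partitions of 5 into 3 parts exist). Let N = A − (3)·I. Computing rank(N^1) = 2, rank(N^2) = 1, rank(N^3) = 0; the number of blocks of size ≥ j is rank(N^{j−1}) − rank(N^j), giving [3, 1, 1]. So we have 1 block(s) of size 3, 2 block(s) of size 1 → block sizes [3, 1, 1]

Assembling the blocks gives a Jordan form
J =
  [3, 1, 0, 0, 0]
  [0, 3, 1, 0, 0]
  [0, 0, 3, 0, 0]
  [0, 0, 0, 3, 0]
  [0, 0, 0, 0, 3]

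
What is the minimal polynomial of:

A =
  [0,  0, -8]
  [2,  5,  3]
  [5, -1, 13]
x^3 - 18*x^2 + 108*x - 216

The characteristic polynomial is χ_A(x) = (x - 6)^3, so the eigenvalues are known. The minimal polynomial is
  m_A(x) = Π_λ (x − λ)^{k_λ}
where k_λ is the size of the *largest* Jordan block for λ (equivalently, the smallest k with (A − λI)^k v = 0 for every generalised eigenvector v of λ).

  λ = 6: largest Jordan block has size 3, contributing (x − 6)^3

So m_A(x) = (x - 6)^3 = x^3 - 18*x^2 + 108*x - 216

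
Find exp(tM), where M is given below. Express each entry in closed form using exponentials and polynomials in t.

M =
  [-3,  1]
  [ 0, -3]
e^{tM} =
  [exp(-3*t), t*exp(-3*t)]
  [0, exp(-3*t)]

Strategy: write M = P · J · P⁻¹ where J is a Jordan canonical form, so e^{tM} = P · e^{tJ} · P⁻¹, and e^{tJ} can be computed block-by-block.

M has Jordan form
J =
  [-3,  1]
  [ 0, -3]
(up to reordering of blocks).

Per-block formulas:
  For a 2×2 Jordan block J_2(-3): exp(t · J_2(-3)) = e^(-3t)·(I + t·N), where N is the 2×2 nilpotent shift.

After assembling e^{tJ} and conjugating by P, we get:

e^{tM} =
  [exp(-3*t), t*exp(-3*t)]
  [0, exp(-3*t)]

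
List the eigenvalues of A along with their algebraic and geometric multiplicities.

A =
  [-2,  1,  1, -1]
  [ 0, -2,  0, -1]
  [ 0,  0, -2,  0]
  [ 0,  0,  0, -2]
λ = -2: alg = 4, geom = 2

Step 1 — factor the characteristic polynomial to read off the algebraic multiplicities:
  χ_A(x) = (x + 2)^4

Step 2 — compute geometric multiplicities via the rank-nullity identity g(λ) = n − rank(A − λI):
  rank(A − (-2)·I) = 2, so dim ker(A − (-2)·I) = n − 2 = 2

Summary:
  λ = -2: algebraic multiplicity = 4, geometric multiplicity = 2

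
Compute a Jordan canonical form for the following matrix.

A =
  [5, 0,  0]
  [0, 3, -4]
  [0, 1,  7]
J_2(5) ⊕ J_1(5)

The characteristic polynomial is
  det(x·I − A) = x^3 - 15*x^2 + 75*x - 125 = (x - 5)^3

Eigenvalues and multiplicities (the geometric multiplicity of λ is n − rank(A − λI), which equals the number of Jordan blocks for λ):
  λ = 5: algebraic multiplicity = 3, geometric multiplicity = 2

Determining the block sizes for each eigenvalue:
  λ = 5: 2 blocks summing to 3 forces exactly one block of size 2 and the rest size 1 → block sizes [2, 1]

Assembling the blocks gives a Jordan form
J =
  [5, 1, 0]
  [0, 5, 0]
  [0, 0, 5]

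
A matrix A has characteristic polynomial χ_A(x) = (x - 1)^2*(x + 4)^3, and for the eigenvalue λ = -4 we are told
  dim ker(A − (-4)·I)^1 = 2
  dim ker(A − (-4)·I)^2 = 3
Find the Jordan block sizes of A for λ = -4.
Block sizes for λ = -4: [2, 1]

From the dimensions of kernels of powers, the number of Jordan blocks of size at least j is d_j − d_{j−1} where d_j = dim ker(N^j) (with d_0 = 0). Computing the differences gives [2, 1].
The number of blocks of size exactly k is (#blocks of size ≥ k) − (#blocks of size ≥ k + 1), so the partition is: 1 block(s) of size 1, 1 block(s) of size 2.
In nonincreasing order the block sizes are [2, 1].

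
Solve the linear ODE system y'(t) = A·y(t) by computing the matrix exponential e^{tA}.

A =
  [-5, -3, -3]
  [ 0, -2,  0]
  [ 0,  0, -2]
e^{tA} =
  [exp(-5*t), -exp(-2*t) + exp(-5*t), -exp(-2*t) + exp(-5*t)]
  [0, exp(-2*t), 0]
  [0, 0, exp(-2*t)]

Strategy: write A = P · J · P⁻¹ where J is a Jordan canonical form, so e^{tA} = P · e^{tJ} · P⁻¹, and e^{tJ} can be computed block-by-block.

A has Jordan form
J =
  [-5,  0,  0]
  [ 0, -2,  0]
  [ 0,  0, -2]
(up to reordering of blocks).

Per-block formulas:
  For a 1×1 block at λ = -5: exp(t · [-5]) = [e^(-5t)].
  For a 1×1 block at λ = -2: exp(t · [-2]) = [e^(-2t)].

After assembling e^{tJ} and conjugating by P, we get:

e^{tA} =
  [exp(-5*t), -exp(-2*t) + exp(-5*t), -exp(-2*t) + exp(-5*t)]
  [0, exp(-2*t), 0]
  [0, 0, exp(-2*t)]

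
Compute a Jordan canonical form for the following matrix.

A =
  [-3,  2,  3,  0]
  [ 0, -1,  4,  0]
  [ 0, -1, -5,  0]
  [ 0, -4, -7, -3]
J_3(-3) ⊕ J_1(-3)

The characteristic polynomial is
  det(x·I − A) = x^4 + 12*x^3 + 54*x^2 + 108*x + 81 = (x + 3)^4

Eigenvalues and multiplicities (the geometric multiplicity of λ is n − rank(A − λI), which equals the number of Jordan blocks for λ):
  λ = -3: algebraic multiplicity = 4, geometric multiplicity = 2

Determining the block sizes for each eigenvalue:
  λ = -3: with am = 4 and gm = 2, the partition is not yet determined (e.g. several partitions of 4 into 2 parts exist). Let N = A − (-3)·I. Computing rank(N^1) = 2, rank(N^2) = 1, rank(N^3) = 0; the number of blocks of size ≥ j is rank(N^{j−1}) − rank(N^j), giving [2, 1, 1]. So we have 1 block(s) of size 3, 1 block(s) of size 1 → block sizes [3, 1]

Assembling the blocks gives a Jordan form
J =
  [-3,  1,  0,  0]
  [ 0, -3,  1,  0]
  [ 0,  0, -3,  0]
  [ 0,  0,  0, -3]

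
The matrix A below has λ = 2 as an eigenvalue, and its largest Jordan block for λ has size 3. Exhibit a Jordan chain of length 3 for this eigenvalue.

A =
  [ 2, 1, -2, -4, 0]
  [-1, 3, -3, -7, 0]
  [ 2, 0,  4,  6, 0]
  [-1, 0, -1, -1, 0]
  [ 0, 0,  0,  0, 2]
A Jordan chain for λ = 2 of length 3:
v_1 = (-1, 0, -2, 1, 0)ᵀ
v_2 = (0, -1, 2, -1, 0)ᵀ
v_3 = (1, 0, 0, 0, 0)ᵀ

Let N = A − (2)·I. We want v_3 with N^3 v_3 = 0 but N^2 v_3 ≠ 0; then v_{j-1} := N · v_j for j = 3, …, 2.

Pick v_3 = (1, 0, 0, 0, 0)ᵀ.
Then v_2 = N · v_3 = (0, -1, 2, -1, 0)ᵀ.
Then v_1 = N · v_2 = (-1, 0, -2, 1, 0)ᵀ.

Sanity check: (A − (2)·I) v_1 = (0, 0, 0, 0, 0)ᵀ = 0. ✓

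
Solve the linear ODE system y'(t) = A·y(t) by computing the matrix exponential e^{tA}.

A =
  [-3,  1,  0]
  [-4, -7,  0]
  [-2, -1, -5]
e^{tA} =
  [2*t*exp(-5*t) + exp(-5*t), t*exp(-5*t), 0]
  [-4*t*exp(-5*t), -2*t*exp(-5*t) + exp(-5*t), 0]
  [-2*t*exp(-5*t), -t*exp(-5*t), exp(-5*t)]

Strategy: write A = P · J · P⁻¹ where J is a Jordan canonical form, so e^{tA} = P · e^{tJ} · P⁻¹, and e^{tJ} can be computed block-by-block.

A has Jordan form
J =
  [-5,  1,  0]
  [ 0, -5,  0]
  [ 0,  0, -5]
(up to reordering of blocks).

Per-block formulas:
  For a 2×2 Jordan block J_2(-5): exp(t · J_2(-5)) = e^(-5t)·(I + t·N), where N is the 2×2 nilpotent shift.
  For a 1×1 block at λ = -5: exp(t · [-5]) = [e^(-5t)].

After assembling e^{tJ} and conjugating by P, we get:

e^{tA} =
  [2*t*exp(-5*t) + exp(-5*t), t*exp(-5*t), 0]
  [-4*t*exp(-5*t), -2*t*exp(-5*t) + exp(-5*t), 0]
  [-2*t*exp(-5*t), -t*exp(-5*t), exp(-5*t)]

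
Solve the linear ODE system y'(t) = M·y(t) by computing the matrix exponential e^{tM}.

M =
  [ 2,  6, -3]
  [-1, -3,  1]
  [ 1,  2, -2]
e^{tM} =
  [3*t*exp(-t) + exp(-t), 6*t*exp(-t), -3*t*exp(-t)]
  [-t*exp(-t), -2*t*exp(-t) + exp(-t), t*exp(-t)]
  [t*exp(-t), 2*t*exp(-t), -t*exp(-t) + exp(-t)]

Strategy: write M = P · J · P⁻¹ where J is a Jordan canonical form, so e^{tM} = P · e^{tJ} · P⁻¹, and e^{tJ} can be computed block-by-block.

M has Jordan form
J =
  [-1,  1,  0]
  [ 0, -1,  0]
  [ 0,  0, -1]
(up to reordering of blocks).

Per-block formulas:
  For a 2×2 Jordan block J_2(-1): exp(t · J_2(-1)) = e^(-1t)·(I + t·N), where N is the 2×2 nilpotent shift.
  For a 1×1 block at λ = -1: exp(t · [-1]) = [e^(-1t)].

After assembling e^{tJ} and conjugating by P, we get:

e^{tM} =
  [3*t*exp(-t) + exp(-t), 6*t*exp(-t), -3*t*exp(-t)]
  [-t*exp(-t), -2*t*exp(-t) + exp(-t), t*exp(-t)]
  [t*exp(-t), 2*t*exp(-t), -t*exp(-t) + exp(-t)]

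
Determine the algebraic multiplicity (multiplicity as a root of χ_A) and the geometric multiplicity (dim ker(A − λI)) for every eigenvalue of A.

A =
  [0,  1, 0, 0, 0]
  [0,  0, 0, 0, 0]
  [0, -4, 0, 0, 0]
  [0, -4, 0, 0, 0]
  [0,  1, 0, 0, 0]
λ = 0: alg = 5, geom = 4

Step 1 — factor the characteristic polynomial to read off the algebraic multiplicities:
  χ_A(x) = x^5

Step 2 — compute geometric multiplicities via the rank-nullity identity g(λ) = n − rank(A − λI):
  rank(A − (0)·I) = 1, so dim ker(A − (0)·I) = n − 1 = 4

Summary:
  λ = 0: algebraic multiplicity = 5, geometric multiplicity = 4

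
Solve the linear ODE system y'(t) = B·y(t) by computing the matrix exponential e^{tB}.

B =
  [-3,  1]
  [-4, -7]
e^{tB} =
  [2*t*exp(-5*t) + exp(-5*t), t*exp(-5*t)]
  [-4*t*exp(-5*t), -2*t*exp(-5*t) + exp(-5*t)]

Strategy: write B = P · J · P⁻¹ where J is a Jordan canonical form, so e^{tB} = P · e^{tJ} · P⁻¹, and e^{tJ} can be computed block-by-block.

B has Jordan form
J =
  [-5,  1]
  [ 0, -5]
(up to reordering of blocks).

Per-block formulas:
  For a 2×2 Jordan block J_2(-5): exp(t · J_2(-5)) = e^(-5t)·(I + t·N), where N is the 2×2 nilpotent shift.

After assembling e^{tJ} and conjugating by P, we get:

e^{tB} =
  [2*t*exp(-5*t) + exp(-5*t), t*exp(-5*t)]
  [-4*t*exp(-5*t), -2*t*exp(-5*t) + exp(-5*t)]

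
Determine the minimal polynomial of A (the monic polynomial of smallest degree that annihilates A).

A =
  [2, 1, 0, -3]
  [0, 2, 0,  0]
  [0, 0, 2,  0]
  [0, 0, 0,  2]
x^2 - 4*x + 4

The characteristic polynomial is χ_A(x) = (x - 2)^4, so the eigenvalues are known. The minimal polynomial is
  m_A(x) = Π_λ (x − λ)^{k_λ}
where k_λ is the size of the *largest* Jordan block for λ (equivalently, the smallest k with (A − λI)^k v = 0 for every generalised eigenvector v of λ).

  λ = 2: largest Jordan block has size 2, contributing (x − 2)^2

So m_A(x) = (x - 2)^2 = x^2 - 4*x + 4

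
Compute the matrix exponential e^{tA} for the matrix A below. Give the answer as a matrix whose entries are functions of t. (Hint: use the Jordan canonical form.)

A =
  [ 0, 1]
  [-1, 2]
e^{tA} =
  [-t*exp(t) + exp(t), t*exp(t)]
  [-t*exp(t), t*exp(t) + exp(t)]

Strategy: write A = P · J · P⁻¹ where J is a Jordan canonical form, so e^{tA} = P · e^{tJ} · P⁻¹, and e^{tJ} can be computed block-by-block.

A has Jordan form
J =
  [1, 1]
  [0, 1]
(up to reordering of blocks).

Per-block formulas:
  For a 2×2 Jordan block J_2(1): exp(t · J_2(1)) = e^(1t)·(I + t·N), where N is the 2×2 nilpotent shift.

After assembling e^{tJ} and conjugating by P, we get:

e^{tA} =
  [-t*exp(t) + exp(t), t*exp(t)]
  [-t*exp(t), t*exp(t) + exp(t)]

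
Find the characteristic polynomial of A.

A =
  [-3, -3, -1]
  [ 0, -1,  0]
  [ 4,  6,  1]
x^3 + 3*x^2 + 3*x + 1

Expanding det(x·I − A) (e.g. by cofactor expansion or by noting that A is similar to its Jordan form J, which has the same characteristic polynomial as A) gives
  χ_A(x) = x^3 + 3*x^2 + 3*x + 1
which factors as (x + 1)^3. The eigenvalues (with algebraic multiplicities) are λ = -1 with multiplicity 3.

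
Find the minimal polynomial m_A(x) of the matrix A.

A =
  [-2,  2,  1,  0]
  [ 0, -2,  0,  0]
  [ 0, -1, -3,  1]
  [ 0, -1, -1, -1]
x^3 + 6*x^2 + 12*x + 8

The characteristic polynomial is χ_A(x) = (x + 2)^4, so the eigenvalues are known. The minimal polynomial is
  m_A(x) = Π_λ (x − λ)^{k_λ}
where k_λ is the size of the *largest* Jordan block for λ (equivalently, the smallest k with (A − λI)^k v = 0 for every generalised eigenvector v of λ).

  λ = -2: largest Jordan block has size 3, contributing (x + 2)^3

So m_A(x) = (x + 2)^3 = x^3 + 6*x^2 + 12*x + 8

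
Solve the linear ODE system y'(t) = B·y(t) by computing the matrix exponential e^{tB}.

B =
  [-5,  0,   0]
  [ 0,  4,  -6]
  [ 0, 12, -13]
e^{tB} =
  [exp(-5*t), 0, 0]
  [0, 9*exp(-4*t) - 8*exp(-5*t), -6*exp(-4*t) + 6*exp(-5*t)]
  [0, 12*exp(-4*t) - 12*exp(-5*t), -8*exp(-4*t) + 9*exp(-5*t)]

Strategy: write B = P · J · P⁻¹ where J is a Jordan canonical form, so e^{tB} = P · e^{tJ} · P⁻¹, and e^{tJ} can be computed block-by-block.

B has Jordan form
J =
  [-5,  0,  0]
  [ 0, -5,  0]
  [ 0,  0, -4]
(up to reordering of blocks).

Per-block formulas:
  For a 1×1 block at λ = -5: exp(t · [-5]) = [e^(-5t)].
  For a 1×1 block at λ = -4: exp(t · [-4]) = [e^(-4t)].

After assembling e^{tJ} and conjugating by P, we get:

e^{tB} =
  [exp(-5*t), 0, 0]
  [0, 9*exp(-4*t) - 8*exp(-5*t), -6*exp(-4*t) + 6*exp(-5*t)]
  [0, 12*exp(-4*t) - 12*exp(-5*t), -8*exp(-4*t) + 9*exp(-5*t)]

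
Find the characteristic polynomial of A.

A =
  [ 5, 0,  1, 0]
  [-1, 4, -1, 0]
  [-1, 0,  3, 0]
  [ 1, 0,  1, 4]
x^4 - 16*x^3 + 96*x^2 - 256*x + 256

Expanding det(x·I − A) (e.g. by cofactor expansion or by noting that A is similar to its Jordan form J, which has the same characteristic polynomial as A) gives
  χ_A(x) = x^4 - 16*x^3 + 96*x^2 - 256*x + 256
which factors as (x - 4)^4. The eigenvalues (with algebraic multiplicities) are λ = 4 with multiplicity 4.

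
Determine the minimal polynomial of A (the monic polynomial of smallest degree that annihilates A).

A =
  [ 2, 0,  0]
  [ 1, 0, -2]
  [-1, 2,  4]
x^2 - 4*x + 4

The characteristic polynomial is χ_A(x) = (x - 2)^3, so the eigenvalues are known. The minimal polynomial is
  m_A(x) = Π_λ (x − λ)^{k_λ}
where k_λ is the size of the *largest* Jordan block for λ (equivalently, the smallest k with (A − λI)^k v = 0 for every generalised eigenvector v of λ).

  λ = 2: largest Jordan block has size 2, contributing (x − 2)^2

So m_A(x) = (x - 2)^2 = x^2 - 4*x + 4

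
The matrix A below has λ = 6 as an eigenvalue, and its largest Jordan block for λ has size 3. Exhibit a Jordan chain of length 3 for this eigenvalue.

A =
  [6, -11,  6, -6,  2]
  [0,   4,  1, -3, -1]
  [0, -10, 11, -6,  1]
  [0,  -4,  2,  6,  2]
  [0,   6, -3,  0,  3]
A Jordan chain for λ = 6 of length 3:
v_1 = (-2, 0, 0, 0, 0)ᵀ
v_2 = (-11, -2, -10, -4, 6)ᵀ
v_3 = (0, 1, 0, 0, 0)ᵀ

Let N = A − (6)·I. We want v_3 with N^3 v_3 = 0 but N^2 v_3 ≠ 0; then v_{j-1} := N · v_j for j = 3, …, 2.

Pick v_3 = (0, 1, 0, 0, 0)ᵀ.
Then v_2 = N · v_3 = (-11, -2, -10, -4, 6)ᵀ.
Then v_1 = N · v_2 = (-2, 0, 0, 0, 0)ᵀ.

Sanity check: (A − (6)·I) v_1 = (0, 0, 0, 0, 0)ᵀ = 0. ✓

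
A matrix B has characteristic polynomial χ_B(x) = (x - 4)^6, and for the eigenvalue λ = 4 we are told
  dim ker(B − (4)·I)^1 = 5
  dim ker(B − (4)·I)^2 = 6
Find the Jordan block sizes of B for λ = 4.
Block sizes for λ = 4: [2, 1, 1, 1, 1]

From the dimensions of kernels of powers, the number of Jordan blocks of size at least j is d_j − d_{j−1} where d_j = dim ker(N^j) (with d_0 = 0). Computing the differences gives [5, 1].
The number of blocks of size exactly k is (#blocks of size ≥ k) − (#blocks of size ≥ k + 1), so the partition is: 4 block(s) of size 1, 1 block(s) of size 2.
In nonincreasing order the block sizes are [2, 1, 1, 1, 1].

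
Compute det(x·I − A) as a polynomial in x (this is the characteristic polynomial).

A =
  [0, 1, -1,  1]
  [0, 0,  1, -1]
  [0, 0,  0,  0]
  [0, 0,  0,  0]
x^4

Expanding det(x·I − A) (e.g. by cofactor expansion or by noting that A is similar to its Jordan form J, which has the same characteristic polynomial as A) gives
  χ_A(x) = x^4
which factors as x^4. The eigenvalues (with algebraic multiplicities) are λ = 0 with multiplicity 4.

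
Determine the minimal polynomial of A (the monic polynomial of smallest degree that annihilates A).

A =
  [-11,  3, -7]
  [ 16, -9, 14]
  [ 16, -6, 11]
x^2 + 6*x + 9

The characteristic polynomial is χ_A(x) = (x + 3)^3, so the eigenvalues are known. The minimal polynomial is
  m_A(x) = Π_λ (x − λ)^{k_λ}
where k_λ is the size of the *largest* Jordan block for λ (equivalently, the smallest k with (A − λI)^k v = 0 for every generalised eigenvector v of λ).

  λ = -3: largest Jordan block has size 2, contributing (x + 3)^2

So m_A(x) = (x + 3)^2 = x^2 + 6*x + 9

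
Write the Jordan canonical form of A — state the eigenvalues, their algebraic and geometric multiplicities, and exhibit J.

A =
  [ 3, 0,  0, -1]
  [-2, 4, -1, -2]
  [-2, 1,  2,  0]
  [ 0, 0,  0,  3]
J_2(3) ⊕ J_2(3)

The characteristic polynomial is
  det(x·I − A) = x^4 - 12*x^3 + 54*x^2 - 108*x + 81 = (x - 3)^4

Eigenvalues and multiplicities (the geometric multiplicity of λ is n − rank(A − λI), which equals the number of Jordan blocks for λ):
  λ = 3: algebraic multiplicity = 4, geometric multiplicity = 2

Determining the block sizes for each eigenvalue:
  λ = 3: with am = 4 and gm = 2, the partition is not yet determined (e.g. several partitions of 4 into 2 parts exist). Let N = A − (3)·I. Computing rank(N^1) = 2, rank(N^2) = 0; the number of blocks of size ≥ j is rank(N^{j−1}) − rank(N^j), giving [2, 2]. So we have 2 block(s) of size 2 → block sizes [2, 2]

Assembling the blocks gives a Jordan form
J =
  [3, 1, 0, 0]
  [0, 3, 0, 0]
  [0, 0, 3, 1]
  [0, 0, 0, 3]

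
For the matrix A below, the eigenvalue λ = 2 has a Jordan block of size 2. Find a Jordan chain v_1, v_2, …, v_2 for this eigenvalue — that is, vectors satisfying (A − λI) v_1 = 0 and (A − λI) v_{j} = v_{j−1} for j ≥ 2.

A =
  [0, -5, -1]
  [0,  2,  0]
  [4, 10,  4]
A Jordan chain for λ = 2 of length 2:
v_1 = (-2, 0, 4)ᵀ
v_2 = (1, 0, 0)ᵀ

Let N = A − (2)·I. We want v_2 with N^2 v_2 = 0 but N^1 v_2 ≠ 0; then v_{j-1} := N · v_j for j = 2, …, 2.

Pick v_2 = (1, 0, 0)ᵀ.
Then v_1 = N · v_2 = (-2, 0, 4)ᵀ.

Sanity check: (A − (2)·I) v_1 = (0, 0, 0)ᵀ = 0. ✓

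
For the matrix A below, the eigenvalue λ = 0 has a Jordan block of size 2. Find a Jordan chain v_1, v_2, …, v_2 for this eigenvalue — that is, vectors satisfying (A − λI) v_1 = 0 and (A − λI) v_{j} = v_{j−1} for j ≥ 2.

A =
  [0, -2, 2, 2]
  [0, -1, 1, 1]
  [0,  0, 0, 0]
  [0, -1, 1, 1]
A Jordan chain for λ = 0 of length 2:
v_1 = (-2, -1, 0, -1)ᵀ
v_2 = (0, 1, 0, 0)ᵀ

Let N = A − (0)·I. We want v_2 with N^2 v_2 = 0 but N^1 v_2 ≠ 0; then v_{j-1} := N · v_j for j = 2, …, 2.

Pick v_2 = (0, 1, 0, 0)ᵀ.
Then v_1 = N · v_2 = (-2, -1, 0, -1)ᵀ.

Sanity check: (A − (0)·I) v_1 = (0, 0, 0, 0)ᵀ = 0. ✓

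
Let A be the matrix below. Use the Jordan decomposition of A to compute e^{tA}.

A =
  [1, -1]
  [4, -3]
e^{tA} =
  [2*t*exp(-t) + exp(-t), -t*exp(-t)]
  [4*t*exp(-t), -2*t*exp(-t) + exp(-t)]

Strategy: write A = P · J · P⁻¹ where J is a Jordan canonical form, so e^{tA} = P · e^{tJ} · P⁻¹, and e^{tJ} can be computed block-by-block.

A has Jordan form
J =
  [-1,  1]
  [ 0, -1]
(up to reordering of blocks).

Per-block formulas:
  For a 2×2 Jordan block J_2(-1): exp(t · J_2(-1)) = e^(-1t)·(I + t·N), where N is the 2×2 nilpotent shift.

After assembling e^{tJ} and conjugating by P, we get:

e^{tA} =
  [2*t*exp(-t) + exp(-t), -t*exp(-t)]
  [4*t*exp(-t), -2*t*exp(-t) + exp(-t)]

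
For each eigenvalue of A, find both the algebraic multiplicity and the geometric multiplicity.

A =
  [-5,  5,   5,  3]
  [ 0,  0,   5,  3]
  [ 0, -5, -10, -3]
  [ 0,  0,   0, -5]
λ = -5: alg = 4, geom = 3

Step 1 — factor the characteristic polynomial to read off the algebraic multiplicities:
  χ_A(x) = (x + 5)^4

Step 2 — compute geometric multiplicities via the rank-nullity identity g(λ) = n − rank(A − λI):
  rank(A − (-5)·I) = 1, so dim ker(A − (-5)·I) = n − 1 = 3

Summary:
  λ = -5: algebraic multiplicity = 4, geometric multiplicity = 3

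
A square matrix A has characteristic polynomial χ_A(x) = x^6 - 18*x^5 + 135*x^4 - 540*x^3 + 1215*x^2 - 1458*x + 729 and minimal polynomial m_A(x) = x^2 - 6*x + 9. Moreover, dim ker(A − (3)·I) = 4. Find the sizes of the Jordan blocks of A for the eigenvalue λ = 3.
Block sizes for λ = 3: [2, 2, 1, 1]

Step 1 — from the characteristic polynomial, algebraic multiplicity of λ = 3 is 6. From dim ker(A − (3)·I) = 4, there are exactly 4 Jordan blocks for λ = 3.
Step 2 — from the minimal polynomial, the factor (x − 3)^2 tells us the largest block for λ = 3 has size 2.
Step 3 — with total size 6, 4 blocks, and largest block 2, the block sizes (in nonincreasing order) are [2, 2, 1, 1].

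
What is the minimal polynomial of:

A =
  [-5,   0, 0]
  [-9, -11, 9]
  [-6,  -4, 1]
x^2 + 10*x + 25

The characteristic polynomial is χ_A(x) = (x + 5)^3, so the eigenvalues are known. The minimal polynomial is
  m_A(x) = Π_λ (x − λ)^{k_λ}
where k_λ is the size of the *largest* Jordan block for λ (equivalently, the smallest k with (A − λI)^k v = 0 for every generalised eigenvector v of λ).

  λ = -5: largest Jordan block has size 2, contributing (x + 5)^2

So m_A(x) = (x + 5)^2 = x^2 + 10*x + 25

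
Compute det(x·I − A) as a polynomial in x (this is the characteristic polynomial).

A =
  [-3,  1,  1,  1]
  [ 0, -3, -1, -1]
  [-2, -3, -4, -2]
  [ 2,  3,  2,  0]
x^4 + 10*x^3 + 37*x^2 + 60*x + 36

Expanding det(x·I − A) (e.g. by cofactor expansion or by noting that A is similar to its Jordan form J, which has the same characteristic polynomial as A) gives
  χ_A(x) = x^4 + 10*x^3 + 37*x^2 + 60*x + 36
which factors as (x + 2)^2*(x + 3)^2. The eigenvalues (with algebraic multiplicities) are λ = -3 with multiplicity 2, λ = -2 with multiplicity 2.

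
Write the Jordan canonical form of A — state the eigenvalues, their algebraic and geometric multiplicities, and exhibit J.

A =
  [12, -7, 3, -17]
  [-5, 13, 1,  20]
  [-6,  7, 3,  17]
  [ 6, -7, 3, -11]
J_1(-1) ⊕ J_2(6) ⊕ J_1(6)

The characteristic polynomial is
  det(x·I − A) = x^4 - 17*x^3 + 90*x^2 - 108*x - 216 = (x - 6)^3*(x + 1)

Eigenvalues and multiplicities (the geometric multiplicity of λ is n − rank(A − λI), which equals the number of Jordan blocks for λ):
  λ = -1: algebraic multiplicity = 1, geometric multiplicity = 1
  λ = 6: algebraic multiplicity = 3, geometric multiplicity = 2

Determining the block sizes for each eigenvalue:
  λ = -1: one block (gm = 1), so the single block has size am = 1 → block sizes [1]
  λ = 6: 2 blocks summing to 3 forces exactly one block of size 2 and the rest size 1 → block sizes [2, 1]

Assembling the blocks gives a Jordan form
J =
  [-1, 0, 0, 0]
  [ 0, 6, 1, 0]
  [ 0, 0, 6, 0]
  [ 0, 0, 0, 6]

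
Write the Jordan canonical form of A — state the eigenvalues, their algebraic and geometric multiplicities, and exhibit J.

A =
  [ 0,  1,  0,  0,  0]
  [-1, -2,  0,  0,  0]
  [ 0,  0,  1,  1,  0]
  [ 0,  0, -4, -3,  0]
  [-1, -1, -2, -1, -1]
J_2(-1) ⊕ J_2(-1) ⊕ J_1(-1)

The characteristic polynomial is
  det(x·I − A) = x^5 + 5*x^4 + 10*x^3 + 10*x^2 + 5*x + 1 = (x + 1)^5

Eigenvalues and multiplicities (the geometric multiplicity of λ is n − rank(A − λI), which equals the number of Jordan blocks for λ):
  λ = -1: algebraic multiplicity = 5, geometric multiplicity = 3

Determining the block sizes for each eigenvalue:
  λ = -1: with am = 5 and gm = 3, the partition is not yet determined (e.g. several partitions of 5 into 3 parts exist). Let N = A − (-1)·I. Computing rank(N^1) = 2, rank(N^2) = 0; the number of blocks of size ≥ j is rank(N^{j−1}) − rank(N^j), giving [3, 2]. So we have 2 block(s) of size 2, 1 block(s) of size 1 → block sizes [2, 2, 1]

Assembling the blocks gives a Jordan form
J =
  [-1,  1,  0,  0,  0]
  [ 0, -1,  0,  0,  0]
  [ 0,  0, -1,  1,  0]
  [ 0,  0,  0, -1,  0]
  [ 0,  0,  0,  0, -1]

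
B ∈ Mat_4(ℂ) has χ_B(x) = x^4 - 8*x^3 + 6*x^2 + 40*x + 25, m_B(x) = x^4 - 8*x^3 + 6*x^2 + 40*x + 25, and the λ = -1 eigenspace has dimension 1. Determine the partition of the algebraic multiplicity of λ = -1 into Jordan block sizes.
Block sizes for λ = -1: [2]

Step 1 — from the characteristic polynomial, algebraic multiplicity of λ = -1 is 2. From dim ker(B − (-1)·I) = 1, there are exactly 1 Jordan blocks for λ = -1.
Step 2 — from the minimal polynomial, the factor (x + 1)^2 tells us the largest block for λ = -1 has size 2.
Step 3 — with total size 2, 1 blocks, and largest block 2, the block sizes (in nonincreasing order) are [2].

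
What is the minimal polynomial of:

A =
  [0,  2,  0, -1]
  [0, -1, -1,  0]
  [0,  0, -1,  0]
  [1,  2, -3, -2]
x^3 + 3*x^2 + 3*x + 1

The characteristic polynomial is χ_A(x) = (x + 1)^4, so the eigenvalues are known. The minimal polynomial is
  m_A(x) = Π_λ (x − λ)^{k_λ}
where k_λ is the size of the *largest* Jordan block for λ (equivalently, the smallest k with (A − λI)^k v = 0 for every generalised eigenvector v of λ).

  λ = -1: largest Jordan block has size 3, contributing (x + 1)^3

So m_A(x) = (x + 1)^3 = x^3 + 3*x^2 + 3*x + 1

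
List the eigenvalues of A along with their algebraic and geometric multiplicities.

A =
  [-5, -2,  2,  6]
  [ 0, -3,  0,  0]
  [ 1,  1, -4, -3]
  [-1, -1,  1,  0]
λ = -3: alg = 4, geom = 3

Step 1 — factor the characteristic polynomial to read off the algebraic multiplicities:
  χ_A(x) = (x + 3)^4

Step 2 — compute geometric multiplicities via the rank-nullity identity g(λ) = n − rank(A − λI):
  rank(A − (-3)·I) = 1, so dim ker(A − (-3)·I) = n − 1 = 3

Summary:
  λ = -3: algebraic multiplicity = 4, geometric multiplicity = 3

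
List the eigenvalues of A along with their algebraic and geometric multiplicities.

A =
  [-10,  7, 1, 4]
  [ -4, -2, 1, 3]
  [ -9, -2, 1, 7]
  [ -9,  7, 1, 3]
λ = -3: alg = 2, geom = 1; λ = -1: alg = 2, geom = 1

Step 1 — factor the characteristic polynomial to read off the algebraic multiplicities:
  χ_A(x) = (x + 1)^2*(x + 3)^2

Step 2 — compute geometric multiplicities via the rank-nullity identity g(λ) = n − rank(A − λI):
  rank(A − (-3)·I) = 3, so dim ker(A − (-3)·I) = n − 3 = 1
  rank(A − (-1)·I) = 3, so dim ker(A − (-1)·I) = n − 3 = 1

Summary:
  λ = -3: algebraic multiplicity = 2, geometric multiplicity = 1
  λ = -1: algebraic multiplicity = 2, geometric multiplicity = 1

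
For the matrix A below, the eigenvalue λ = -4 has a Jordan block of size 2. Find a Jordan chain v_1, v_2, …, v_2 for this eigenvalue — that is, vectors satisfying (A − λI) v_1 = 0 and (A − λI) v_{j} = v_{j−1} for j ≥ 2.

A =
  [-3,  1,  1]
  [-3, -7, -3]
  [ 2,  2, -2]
A Jordan chain for λ = -4 of length 2:
v_1 = (1, -3, 2)ᵀ
v_2 = (1, 0, 0)ᵀ

Let N = A − (-4)·I. We want v_2 with N^2 v_2 = 0 but N^1 v_2 ≠ 0; then v_{j-1} := N · v_j for j = 2, …, 2.

Pick v_2 = (1, 0, 0)ᵀ.
Then v_1 = N · v_2 = (1, -3, 2)ᵀ.

Sanity check: (A − (-4)·I) v_1 = (0, 0, 0)ᵀ = 0. ✓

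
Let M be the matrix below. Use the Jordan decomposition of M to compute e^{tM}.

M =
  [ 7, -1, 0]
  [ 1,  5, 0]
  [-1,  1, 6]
e^{tM} =
  [t*exp(6*t) + exp(6*t), -t*exp(6*t), 0]
  [t*exp(6*t), -t*exp(6*t) + exp(6*t), 0]
  [-t*exp(6*t), t*exp(6*t), exp(6*t)]

Strategy: write M = P · J · P⁻¹ where J is a Jordan canonical form, so e^{tM} = P · e^{tJ} · P⁻¹, and e^{tJ} can be computed block-by-block.

M has Jordan form
J =
  [6, 1, 0]
  [0, 6, 0]
  [0, 0, 6]
(up to reordering of blocks).

Per-block formulas:
  For a 2×2 Jordan block J_2(6): exp(t · J_2(6)) = e^(6t)·(I + t·N), where N is the 2×2 nilpotent shift.
  For a 1×1 block at λ = 6: exp(t · [6]) = [e^(6t)].

After assembling e^{tJ} and conjugating by P, we get:

e^{tM} =
  [t*exp(6*t) + exp(6*t), -t*exp(6*t), 0]
  [t*exp(6*t), -t*exp(6*t) + exp(6*t), 0]
  [-t*exp(6*t), t*exp(6*t), exp(6*t)]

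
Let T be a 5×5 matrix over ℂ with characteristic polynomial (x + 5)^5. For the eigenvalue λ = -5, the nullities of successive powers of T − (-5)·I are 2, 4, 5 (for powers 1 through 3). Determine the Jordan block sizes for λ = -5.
Block sizes for λ = -5: [3, 2]

From the dimensions of kernels of powers, the number of Jordan blocks of size at least j is d_j − d_{j−1} where d_j = dim ker(N^j) (with d_0 = 0). Computing the differences gives [2, 2, 1].
The number of blocks of size exactly k is (#blocks of size ≥ k) − (#blocks of size ≥ k + 1), so the partition is: 1 block(s) of size 2, 1 block(s) of size 3.
In nonincreasing order the block sizes are [3, 2].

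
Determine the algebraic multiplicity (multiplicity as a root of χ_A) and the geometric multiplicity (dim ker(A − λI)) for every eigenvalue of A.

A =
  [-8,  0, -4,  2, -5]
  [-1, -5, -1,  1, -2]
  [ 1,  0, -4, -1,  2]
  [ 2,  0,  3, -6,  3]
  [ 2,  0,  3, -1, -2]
λ = -5: alg = 5, geom = 3

Step 1 — factor the characteristic polynomial to read off the algebraic multiplicities:
  χ_A(x) = (x + 5)^5

Step 2 — compute geometric multiplicities via the rank-nullity identity g(λ) = n − rank(A − λI):
  rank(A − (-5)·I) = 2, so dim ker(A − (-5)·I) = n − 2 = 3

Summary:
  λ = -5: algebraic multiplicity = 5, geometric multiplicity = 3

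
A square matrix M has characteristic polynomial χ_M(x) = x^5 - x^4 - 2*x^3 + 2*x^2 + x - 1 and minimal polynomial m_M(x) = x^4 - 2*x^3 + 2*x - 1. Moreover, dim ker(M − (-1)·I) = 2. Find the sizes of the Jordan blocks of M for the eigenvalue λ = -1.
Block sizes for λ = -1: [1, 1]

Step 1 — from the characteristic polynomial, algebraic multiplicity of λ = -1 is 2. From dim ker(M − (-1)·I) = 2, there are exactly 2 Jordan blocks for λ = -1.
Step 2 — from the minimal polynomial, the factor (x + 1) tells us the largest block for λ = -1 has size 1.
Step 3 — with total size 2, 2 blocks, and largest block 1, the block sizes (in nonincreasing order) are [1, 1].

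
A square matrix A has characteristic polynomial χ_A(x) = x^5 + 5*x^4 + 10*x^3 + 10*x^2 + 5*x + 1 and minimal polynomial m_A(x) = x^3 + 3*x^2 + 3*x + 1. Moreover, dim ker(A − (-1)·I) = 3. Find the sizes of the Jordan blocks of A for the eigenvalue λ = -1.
Block sizes for λ = -1: [3, 1, 1]

Step 1 — from the characteristic polynomial, algebraic multiplicity of λ = -1 is 5. From dim ker(A − (-1)·I) = 3, there are exactly 3 Jordan blocks for λ = -1.
Step 2 — from the minimal polynomial, the factor (x + 1)^3 tells us the largest block for λ = -1 has size 3.
Step 3 — with total size 5, 3 blocks, and largest block 3, the block sizes (in nonincreasing order) are [3, 1, 1].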